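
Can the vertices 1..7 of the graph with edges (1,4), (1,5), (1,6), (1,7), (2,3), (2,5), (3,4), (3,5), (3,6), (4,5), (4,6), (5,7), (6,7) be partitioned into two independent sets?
No (odd cycle of length 3: 6 -> 1 -> 7 -> 6)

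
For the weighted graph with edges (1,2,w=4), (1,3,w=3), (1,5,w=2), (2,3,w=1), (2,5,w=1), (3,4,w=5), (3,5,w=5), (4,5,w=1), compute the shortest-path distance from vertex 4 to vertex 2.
2 (path: 4 -> 5 -> 2; weights 1 + 1 = 2)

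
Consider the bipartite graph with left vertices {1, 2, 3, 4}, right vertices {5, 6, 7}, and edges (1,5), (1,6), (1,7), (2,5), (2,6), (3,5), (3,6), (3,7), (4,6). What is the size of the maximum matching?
3 (matching: (1,7), (2,6), (3,5); upper bound min(|L|,|R|) = min(4,3) = 3)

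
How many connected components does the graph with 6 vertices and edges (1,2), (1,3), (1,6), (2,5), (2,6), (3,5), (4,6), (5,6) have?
1 (components: {1, 2, 3, 4, 5, 6})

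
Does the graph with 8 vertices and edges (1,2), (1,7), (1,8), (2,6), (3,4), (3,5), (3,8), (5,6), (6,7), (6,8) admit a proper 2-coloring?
Yes. Partition: {1, 3, 6}, {2, 4, 5, 7, 8}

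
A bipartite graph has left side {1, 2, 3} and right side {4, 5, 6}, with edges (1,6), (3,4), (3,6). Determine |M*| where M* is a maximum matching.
2 (matching: (1,6), (3,4); upper bound min(|L|,|R|) = min(3,3) = 3)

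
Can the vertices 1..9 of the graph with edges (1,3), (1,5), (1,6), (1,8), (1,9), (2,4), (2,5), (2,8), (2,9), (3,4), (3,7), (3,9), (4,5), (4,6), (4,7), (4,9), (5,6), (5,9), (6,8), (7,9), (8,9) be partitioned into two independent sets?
No (odd cycle of length 3: 9 -> 1 -> 8 -> 9)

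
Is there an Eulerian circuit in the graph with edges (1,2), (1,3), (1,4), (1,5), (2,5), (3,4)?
Yes (the graph is connected and all 5 vertices have even degree)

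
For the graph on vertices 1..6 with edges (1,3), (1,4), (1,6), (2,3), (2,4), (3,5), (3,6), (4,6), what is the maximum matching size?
3 (matching: (1,6), (2,4), (3,5); upper bound floor(n/2) = floor(6/2) = 3)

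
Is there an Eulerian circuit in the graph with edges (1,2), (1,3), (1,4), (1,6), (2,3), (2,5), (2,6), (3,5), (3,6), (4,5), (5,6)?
Yes (the graph is connected and all 6 vertices have even degree)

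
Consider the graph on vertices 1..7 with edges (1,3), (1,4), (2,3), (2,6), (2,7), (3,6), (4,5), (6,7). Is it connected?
Yes (BFS from 1 visits [1, 3, 4, 2, 6, 5, 7] — all 7 vertices reached)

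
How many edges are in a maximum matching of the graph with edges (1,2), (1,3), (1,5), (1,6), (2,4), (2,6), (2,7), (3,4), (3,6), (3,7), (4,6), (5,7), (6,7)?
3 (matching: (1,6), (3,4), (5,7); upper bound floor(n/2) = floor(7/2) = 3)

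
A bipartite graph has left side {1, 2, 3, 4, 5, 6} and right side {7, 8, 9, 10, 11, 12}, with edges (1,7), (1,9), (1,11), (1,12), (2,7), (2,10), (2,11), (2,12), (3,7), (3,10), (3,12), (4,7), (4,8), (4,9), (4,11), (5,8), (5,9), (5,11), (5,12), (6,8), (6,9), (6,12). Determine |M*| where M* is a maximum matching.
6 (matching: (1,12), (2,11), (3,10), (4,7), (5,8), (6,9); upper bound min(|L|,|R|) = min(6,6) = 6)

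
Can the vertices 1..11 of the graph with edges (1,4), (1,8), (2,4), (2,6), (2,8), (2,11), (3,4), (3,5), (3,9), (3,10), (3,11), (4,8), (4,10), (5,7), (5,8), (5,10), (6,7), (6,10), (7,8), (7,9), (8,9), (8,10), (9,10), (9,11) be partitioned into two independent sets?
No (odd cycle of length 3: 4 -> 1 -> 8 -> 4)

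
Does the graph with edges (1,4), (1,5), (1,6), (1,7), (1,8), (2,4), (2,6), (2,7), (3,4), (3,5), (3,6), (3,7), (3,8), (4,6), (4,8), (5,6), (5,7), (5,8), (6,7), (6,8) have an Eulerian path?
No (8 vertices have odd degree: {1, 2, 3, 4, 5, 6, 7, 8}; Eulerian path requires 0 or 2)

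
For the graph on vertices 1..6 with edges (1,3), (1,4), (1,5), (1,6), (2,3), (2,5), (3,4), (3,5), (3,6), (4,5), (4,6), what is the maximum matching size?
3 (matching: (1,5), (2,3), (4,6); upper bound floor(n/2) = floor(6/2) = 3)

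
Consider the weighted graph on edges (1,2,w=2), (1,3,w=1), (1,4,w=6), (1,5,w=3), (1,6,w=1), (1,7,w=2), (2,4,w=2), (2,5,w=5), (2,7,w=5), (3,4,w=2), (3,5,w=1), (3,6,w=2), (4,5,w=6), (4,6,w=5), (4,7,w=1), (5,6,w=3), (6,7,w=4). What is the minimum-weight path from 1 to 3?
1 (path: 1 -> 3; weights 1 = 1)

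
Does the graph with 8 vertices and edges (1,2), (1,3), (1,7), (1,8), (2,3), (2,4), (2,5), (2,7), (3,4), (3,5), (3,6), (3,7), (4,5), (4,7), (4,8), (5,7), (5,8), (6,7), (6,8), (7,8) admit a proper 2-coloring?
No (odd cycle of length 3: 7 -> 1 -> 2 -> 7)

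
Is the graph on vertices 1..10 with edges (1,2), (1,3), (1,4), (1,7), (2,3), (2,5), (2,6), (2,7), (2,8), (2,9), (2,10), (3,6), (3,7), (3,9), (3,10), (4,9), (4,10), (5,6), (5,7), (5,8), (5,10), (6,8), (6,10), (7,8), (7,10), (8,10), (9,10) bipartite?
No (odd cycle of length 3: 2 -> 1 -> 7 -> 2)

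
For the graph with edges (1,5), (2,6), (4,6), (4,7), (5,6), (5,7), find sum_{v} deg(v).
12 (handshake: sum of degrees = 2|E| = 2 x 6 = 12)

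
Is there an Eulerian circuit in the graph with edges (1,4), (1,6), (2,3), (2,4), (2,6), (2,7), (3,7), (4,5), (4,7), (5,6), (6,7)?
Yes (the graph is connected and all 7 vertices have even degree)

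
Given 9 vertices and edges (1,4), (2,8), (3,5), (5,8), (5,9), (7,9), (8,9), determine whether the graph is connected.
No, it has 3 components: {1, 4}, {2, 3, 5, 7, 8, 9}, {6}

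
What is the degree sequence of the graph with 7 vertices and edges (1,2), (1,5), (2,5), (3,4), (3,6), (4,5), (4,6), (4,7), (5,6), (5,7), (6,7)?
[5, 4, 4, 3, 2, 2, 2] (degrees: deg(1)=2, deg(2)=2, deg(3)=2, deg(4)=4, deg(5)=5, deg(6)=4, deg(7)=3)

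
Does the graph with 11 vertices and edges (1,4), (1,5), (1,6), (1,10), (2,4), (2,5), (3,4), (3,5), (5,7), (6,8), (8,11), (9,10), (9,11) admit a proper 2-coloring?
Yes. Partition: {1, 2, 3, 7, 8, 9}, {4, 5, 6, 10, 11}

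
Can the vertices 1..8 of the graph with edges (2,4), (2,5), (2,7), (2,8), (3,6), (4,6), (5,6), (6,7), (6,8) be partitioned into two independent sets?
Yes. Partition: {1, 2, 6}, {3, 4, 5, 7, 8}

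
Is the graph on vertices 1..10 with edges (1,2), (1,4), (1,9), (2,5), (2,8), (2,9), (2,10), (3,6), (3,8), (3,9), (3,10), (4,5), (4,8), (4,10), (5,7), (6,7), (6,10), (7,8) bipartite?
No (odd cycle of length 3: 9 -> 1 -> 2 -> 9)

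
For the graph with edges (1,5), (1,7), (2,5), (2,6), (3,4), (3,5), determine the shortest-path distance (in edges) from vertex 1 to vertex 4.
3 (path: 1 -> 5 -> 3 -> 4, 3 edges)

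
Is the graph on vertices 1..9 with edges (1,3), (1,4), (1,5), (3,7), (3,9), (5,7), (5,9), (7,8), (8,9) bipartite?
Yes. Partition: {1, 2, 6, 7, 9}, {3, 4, 5, 8}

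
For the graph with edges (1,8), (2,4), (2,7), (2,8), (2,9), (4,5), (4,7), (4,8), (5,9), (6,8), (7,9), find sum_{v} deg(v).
22 (handshake: sum of degrees = 2|E| = 2 x 11 = 22)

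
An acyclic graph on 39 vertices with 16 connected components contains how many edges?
23 (Each of the 16 component trees on V_i vertices has V_i - 1 edges; summing gives V - C = 39 - 16 = 23)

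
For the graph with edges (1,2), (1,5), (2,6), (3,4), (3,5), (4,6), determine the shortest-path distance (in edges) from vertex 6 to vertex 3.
2 (path: 6 -> 4 -> 3, 2 edges)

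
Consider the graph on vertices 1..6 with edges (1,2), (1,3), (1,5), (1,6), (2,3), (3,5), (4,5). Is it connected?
Yes (BFS from 1 visits [1, 2, 3, 5, 6, 4] — all 6 vertices reached)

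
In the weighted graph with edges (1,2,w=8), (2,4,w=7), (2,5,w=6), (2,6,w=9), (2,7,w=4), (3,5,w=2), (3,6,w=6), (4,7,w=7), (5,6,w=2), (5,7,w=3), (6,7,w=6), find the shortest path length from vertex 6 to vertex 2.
8 (path: 6 -> 5 -> 2; weights 2 + 6 = 8)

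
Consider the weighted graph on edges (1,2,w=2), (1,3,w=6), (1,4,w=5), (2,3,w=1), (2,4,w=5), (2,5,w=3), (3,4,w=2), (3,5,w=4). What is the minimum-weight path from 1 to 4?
5 (path: 1 -> 4; weights 5 = 5)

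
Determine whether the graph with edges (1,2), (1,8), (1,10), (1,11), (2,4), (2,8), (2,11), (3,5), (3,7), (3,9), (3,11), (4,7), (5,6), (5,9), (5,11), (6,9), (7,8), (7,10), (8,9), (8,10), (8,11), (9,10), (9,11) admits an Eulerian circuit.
Yes (the graph is connected and all 11 vertices have even degree)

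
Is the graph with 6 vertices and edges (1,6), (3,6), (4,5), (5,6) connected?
No, it has 2 components: {1, 3, 4, 5, 6}, {2}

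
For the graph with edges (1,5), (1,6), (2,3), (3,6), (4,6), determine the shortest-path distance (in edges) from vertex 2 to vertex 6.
2 (path: 2 -> 3 -> 6, 2 edges)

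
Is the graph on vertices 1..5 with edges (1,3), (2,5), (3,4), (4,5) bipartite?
Yes. Partition: {1, 2, 4}, {3, 5}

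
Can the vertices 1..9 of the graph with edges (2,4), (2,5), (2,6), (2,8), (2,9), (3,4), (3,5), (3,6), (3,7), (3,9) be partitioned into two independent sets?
Yes. Partition: {1, 2, 3}, {4, 5, 6, 7, 8, 9}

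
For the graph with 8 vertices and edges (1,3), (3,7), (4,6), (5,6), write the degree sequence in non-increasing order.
[2, 2, 1, 1, 1, 1, 0, 0] (degrees: deg(1)=1, deg(2)=0, deg(3)=2, deg(4)=1, deg(5)=1, deg(6)=2, deg(7)=1, deg(8)=0)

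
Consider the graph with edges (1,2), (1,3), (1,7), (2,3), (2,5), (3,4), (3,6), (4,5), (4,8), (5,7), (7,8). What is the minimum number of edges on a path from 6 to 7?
3 (path: 6 -> 3 -> 1 -> 7, 3 edges)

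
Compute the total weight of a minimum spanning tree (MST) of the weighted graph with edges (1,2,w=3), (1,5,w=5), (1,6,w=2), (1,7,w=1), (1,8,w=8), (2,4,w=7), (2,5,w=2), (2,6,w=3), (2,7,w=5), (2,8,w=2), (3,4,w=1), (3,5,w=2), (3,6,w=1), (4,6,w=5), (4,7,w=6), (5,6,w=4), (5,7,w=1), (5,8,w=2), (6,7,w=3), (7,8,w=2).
10 (MST edges: (1,6,w=2), (1,7,w=1), (2,5,w=2), (2,8,w=2), (3,4,w=1), (3,6,w=1), (5,7,w=1); sum of weights 2 + 1 + 2 + 2 + 1 + 1 + 1 = 10)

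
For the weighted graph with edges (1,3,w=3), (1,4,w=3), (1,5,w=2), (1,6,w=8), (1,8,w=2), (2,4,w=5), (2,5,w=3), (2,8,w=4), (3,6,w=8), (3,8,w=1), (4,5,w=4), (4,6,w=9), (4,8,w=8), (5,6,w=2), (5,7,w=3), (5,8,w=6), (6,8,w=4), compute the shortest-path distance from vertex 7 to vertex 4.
7 (path: 7 -> 5 -> 4; weights 3 + 4 = 7)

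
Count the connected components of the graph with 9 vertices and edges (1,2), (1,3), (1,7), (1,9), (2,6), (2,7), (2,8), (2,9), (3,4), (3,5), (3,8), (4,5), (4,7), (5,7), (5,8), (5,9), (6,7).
1 (components: {1, 2, 3, 4, 5, 6, 7, 8, 9})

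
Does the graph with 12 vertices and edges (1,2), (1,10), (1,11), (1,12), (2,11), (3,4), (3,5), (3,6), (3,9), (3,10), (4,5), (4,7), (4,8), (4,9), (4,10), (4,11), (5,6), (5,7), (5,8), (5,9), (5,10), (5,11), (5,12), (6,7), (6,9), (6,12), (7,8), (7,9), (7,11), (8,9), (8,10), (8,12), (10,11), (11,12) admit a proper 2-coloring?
No (odd cycle of length 3: 2 -> 1 -> 11 -> 2)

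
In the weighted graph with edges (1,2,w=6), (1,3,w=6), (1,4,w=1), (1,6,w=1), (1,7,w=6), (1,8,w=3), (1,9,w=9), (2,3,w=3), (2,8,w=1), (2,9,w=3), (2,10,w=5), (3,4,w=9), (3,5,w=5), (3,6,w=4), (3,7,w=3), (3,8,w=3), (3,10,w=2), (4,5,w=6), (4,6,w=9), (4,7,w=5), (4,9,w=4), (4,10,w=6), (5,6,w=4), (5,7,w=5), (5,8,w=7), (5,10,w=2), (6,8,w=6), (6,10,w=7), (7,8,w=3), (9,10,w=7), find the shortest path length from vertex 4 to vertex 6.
2 (path: 4 -> 1 -> 6; weights 1 + 1 = 2)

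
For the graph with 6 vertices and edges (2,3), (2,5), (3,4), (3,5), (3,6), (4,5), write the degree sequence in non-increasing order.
[4, 3, 2, 2, 1, 0] (degrees: deg(1)=0, deg(2)=2, deg(3)=4, deg(4)=2, deg(5)=3, deg(6)=1)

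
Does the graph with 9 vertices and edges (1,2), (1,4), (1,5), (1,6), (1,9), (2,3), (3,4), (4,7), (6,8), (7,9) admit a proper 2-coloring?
Yes. Partition: {1, 3, 7, 8}, {2, 4, 5, 6, 9}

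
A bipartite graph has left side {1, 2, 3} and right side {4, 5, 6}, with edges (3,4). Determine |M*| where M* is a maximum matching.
1 (matching: (3,4); upper bound min(|L|,|R|) = min(3,3) = 3)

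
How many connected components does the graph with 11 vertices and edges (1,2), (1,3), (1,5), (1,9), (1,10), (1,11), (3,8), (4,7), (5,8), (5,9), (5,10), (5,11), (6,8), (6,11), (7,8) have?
1 (components: {1, 2, 3, 4, 5, 6, 7, 8, 9, 10, 11})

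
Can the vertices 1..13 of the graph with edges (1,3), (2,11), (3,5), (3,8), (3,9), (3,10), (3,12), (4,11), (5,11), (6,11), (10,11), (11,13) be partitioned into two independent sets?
Yes. Partition: {1, 2, 4, 5, 6, 7, 8, 9, 10, 12, 13}, {3, 11}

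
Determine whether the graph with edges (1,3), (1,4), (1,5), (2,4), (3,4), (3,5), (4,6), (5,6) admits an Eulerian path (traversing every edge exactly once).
No (4 vertices have odd degree: {1, 2, 3, 5}; Eulerian path requires 0 or 2)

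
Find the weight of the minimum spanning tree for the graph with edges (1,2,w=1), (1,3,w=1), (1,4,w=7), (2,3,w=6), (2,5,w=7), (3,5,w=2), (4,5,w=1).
5 (MST edges: (1,2,w=1), (1,3,w=1), (3,5,w=2), (4,5,w=1); sum of weights 1 + 1 + 2 + 1 = 5)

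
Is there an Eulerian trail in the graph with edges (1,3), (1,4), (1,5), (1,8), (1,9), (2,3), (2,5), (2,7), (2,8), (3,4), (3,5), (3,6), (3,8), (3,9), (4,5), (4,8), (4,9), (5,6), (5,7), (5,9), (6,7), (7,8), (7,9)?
No (8 vertices have odd degree: {1, 3, 4, 5, 6, 7, 8, 9}; Eulerian path requires 0 or 2)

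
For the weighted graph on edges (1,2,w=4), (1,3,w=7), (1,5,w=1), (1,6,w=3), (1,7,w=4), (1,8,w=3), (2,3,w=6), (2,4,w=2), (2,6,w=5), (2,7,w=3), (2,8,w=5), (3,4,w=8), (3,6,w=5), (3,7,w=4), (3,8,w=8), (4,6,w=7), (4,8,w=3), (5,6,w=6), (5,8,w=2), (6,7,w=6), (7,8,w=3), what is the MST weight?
18 (MST edges: (1,5,w=1), (1,6,w=3), (2,4,w=2), (2,7,w=3), (3,7,w=4), (4,8,w=3), (5,8,w=2); sum of weights 1 + 3 + 2 + 3 + 4 + 3 + 2 = 18)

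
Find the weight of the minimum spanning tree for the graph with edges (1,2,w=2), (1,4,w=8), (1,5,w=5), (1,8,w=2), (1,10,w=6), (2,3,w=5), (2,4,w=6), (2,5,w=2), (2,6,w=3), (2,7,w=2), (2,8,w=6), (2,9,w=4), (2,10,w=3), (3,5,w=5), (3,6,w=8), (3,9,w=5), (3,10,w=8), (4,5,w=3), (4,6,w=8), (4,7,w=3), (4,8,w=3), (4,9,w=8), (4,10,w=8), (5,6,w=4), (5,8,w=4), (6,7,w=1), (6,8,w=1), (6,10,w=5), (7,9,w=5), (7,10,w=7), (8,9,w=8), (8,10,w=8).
23 (MST edges: (1,2,w=2), (1,8,w=2), (2,3,w=5), (2,5,w=2), (2,9,w=4), (2,10,w=3), (4,8,w=3), (6,7,w=1), (6,8,w=1); sum of weights 2 + 2 + 5 + 2 + 4 + 3 + 3 + 1 + 1 = 23)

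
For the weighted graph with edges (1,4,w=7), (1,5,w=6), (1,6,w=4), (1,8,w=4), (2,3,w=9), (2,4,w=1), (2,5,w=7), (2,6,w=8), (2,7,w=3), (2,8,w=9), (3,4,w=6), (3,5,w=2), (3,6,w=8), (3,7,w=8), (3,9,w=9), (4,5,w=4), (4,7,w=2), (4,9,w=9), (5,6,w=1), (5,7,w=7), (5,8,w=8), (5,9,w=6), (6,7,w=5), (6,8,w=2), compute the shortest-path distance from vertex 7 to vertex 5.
6 (path: 7 -> 4 -> 5; weights 2 + 4 = 6)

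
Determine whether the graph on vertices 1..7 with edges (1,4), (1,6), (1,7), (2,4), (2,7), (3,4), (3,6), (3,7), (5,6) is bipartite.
Yes. Partition: {1, 2, 3, 5}, {4, 6, 7}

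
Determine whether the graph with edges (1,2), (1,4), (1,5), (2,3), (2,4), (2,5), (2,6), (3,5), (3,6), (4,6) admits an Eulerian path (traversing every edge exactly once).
No (6 vertices have odd degree: {1, 2, 3, 4, 5, 6}; Eulerian path requires 0 or 2)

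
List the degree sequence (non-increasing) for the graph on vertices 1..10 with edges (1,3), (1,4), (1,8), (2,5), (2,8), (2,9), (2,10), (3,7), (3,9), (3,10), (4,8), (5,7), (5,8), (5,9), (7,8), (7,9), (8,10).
[6, 4, 4, 4, 4, 4, 3, 3, 2, 0] (degrees: deg(1)=3, deg(2)=4, deg(3)=4, deg(4)=2, deg(5)=4, deg(6)=0, deg(7)=4, deg(8)=6, deg(9)=4, deg(10)=3)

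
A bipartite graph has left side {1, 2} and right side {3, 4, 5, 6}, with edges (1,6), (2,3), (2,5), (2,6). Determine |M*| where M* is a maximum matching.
2 (matching: (1,6), (2,5); upper bound min(|L|,|R|) = min(2,4) = 2)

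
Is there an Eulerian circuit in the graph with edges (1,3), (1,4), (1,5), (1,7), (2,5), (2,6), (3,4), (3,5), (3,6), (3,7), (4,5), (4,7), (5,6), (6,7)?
No (2 vertices have odd degree: {3, 5}; Eulerian circuit requires 0)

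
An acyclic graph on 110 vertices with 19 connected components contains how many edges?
91 (Each of the 19 component trees on V_i vertices has V_i - 1 edges; summing gives V - C = 110 - 19 = 91)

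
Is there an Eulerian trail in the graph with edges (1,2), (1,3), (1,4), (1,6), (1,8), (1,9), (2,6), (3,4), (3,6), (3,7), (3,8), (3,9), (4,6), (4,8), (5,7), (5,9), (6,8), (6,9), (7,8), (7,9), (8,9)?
Yes — and in fact it has an Eulerian circuit (the graph is connected and all 9 vertices have even degree)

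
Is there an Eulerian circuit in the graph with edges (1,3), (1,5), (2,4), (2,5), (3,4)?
Yes (the graph is connected and all 5 vertices have even degree)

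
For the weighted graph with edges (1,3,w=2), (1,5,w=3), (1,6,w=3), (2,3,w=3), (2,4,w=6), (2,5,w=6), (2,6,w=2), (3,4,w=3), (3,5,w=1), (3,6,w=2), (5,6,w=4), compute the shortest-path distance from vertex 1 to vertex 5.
3 (path: 1 -> 5; weights 3 = 3)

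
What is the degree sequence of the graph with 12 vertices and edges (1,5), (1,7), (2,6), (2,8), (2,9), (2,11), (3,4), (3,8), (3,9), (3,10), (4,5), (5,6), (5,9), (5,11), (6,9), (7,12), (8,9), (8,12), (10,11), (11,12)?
[5, 5, 4, 4, 4, 4, 3, 3, 2, 2, 2, 2] (degrees: deg(1)=2, deg(2)=4, deg(3)=4, deg(4)=2, deg(5)=5, deg(6)=3, deg(7)=2, deg(8)=4, deg(9)=5, deg(10)=2, deg(11)=4, deg(12)=3)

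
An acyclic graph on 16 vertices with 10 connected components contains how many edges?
6 (Each of the 10 component trees on V_i vertices has V_i - 1 edges; summing gives V - C = 16 - 10 = 6)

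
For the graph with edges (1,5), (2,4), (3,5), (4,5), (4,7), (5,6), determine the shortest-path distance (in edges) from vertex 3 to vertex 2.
3 (path: 3 -> 5 -> 4 -> 2, 3 edges)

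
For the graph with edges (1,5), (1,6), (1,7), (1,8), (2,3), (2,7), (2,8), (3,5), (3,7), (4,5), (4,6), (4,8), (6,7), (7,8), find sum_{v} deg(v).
28 (handshake: sum of degrees = 2|E| = 2 x 14 = 28)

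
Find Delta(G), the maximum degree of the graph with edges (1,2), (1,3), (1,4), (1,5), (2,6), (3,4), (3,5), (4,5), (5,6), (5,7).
5 (attained at vertex 5)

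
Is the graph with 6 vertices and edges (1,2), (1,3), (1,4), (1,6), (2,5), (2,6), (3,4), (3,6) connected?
Yes (BFS from 1 visits [1, 2, 3, 4, 6, 5] — all 6 vertices reached)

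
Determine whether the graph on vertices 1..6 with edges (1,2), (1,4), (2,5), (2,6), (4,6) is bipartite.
Yes. Partition: {1, 3, 5, 6}, {2, 4}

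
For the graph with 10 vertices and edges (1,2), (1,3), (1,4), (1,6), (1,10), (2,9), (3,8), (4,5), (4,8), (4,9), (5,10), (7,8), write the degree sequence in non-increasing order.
[5, 4, 3, 2, 2, 2, 2, 2, 1, 1] (degrees: deg(1)=5, deg(2)=2, deg(3)=2, deg(4)=4, deg(5)=2, deg(6)=1, deg(7)=1, deg(8)=3, deg(9)=2, deg(10)=2)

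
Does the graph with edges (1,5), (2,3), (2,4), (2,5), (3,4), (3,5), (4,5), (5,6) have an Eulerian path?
No (6 vertices have odd degree: {1, 2, 3, 4, 5, 6}; Eulerian path requires 0 or 2)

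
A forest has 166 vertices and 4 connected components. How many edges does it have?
162 (Each of the 4 component trees on V_i vertices has V_i - 1 edges; summing gives V - C = 166 - 4 = 162)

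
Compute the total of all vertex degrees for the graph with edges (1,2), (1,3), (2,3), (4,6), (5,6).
10 (handshake: sum of degrees = 2|E| = 2 x 5 = 10)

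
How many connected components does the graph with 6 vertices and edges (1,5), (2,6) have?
4 (components: {1, 5}, {2, 6}, {3}, {4})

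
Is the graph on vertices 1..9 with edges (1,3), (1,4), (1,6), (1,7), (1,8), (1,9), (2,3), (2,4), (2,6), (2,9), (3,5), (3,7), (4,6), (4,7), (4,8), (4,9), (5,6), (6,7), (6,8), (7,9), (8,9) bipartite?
No (odd cycle of length 3: 8 -> 1 -> 9 -> 8)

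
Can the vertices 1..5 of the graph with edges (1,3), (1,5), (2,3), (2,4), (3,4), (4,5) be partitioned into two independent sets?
No (odd cycle of length 3: 4 -> 3 -> 2 -> 4)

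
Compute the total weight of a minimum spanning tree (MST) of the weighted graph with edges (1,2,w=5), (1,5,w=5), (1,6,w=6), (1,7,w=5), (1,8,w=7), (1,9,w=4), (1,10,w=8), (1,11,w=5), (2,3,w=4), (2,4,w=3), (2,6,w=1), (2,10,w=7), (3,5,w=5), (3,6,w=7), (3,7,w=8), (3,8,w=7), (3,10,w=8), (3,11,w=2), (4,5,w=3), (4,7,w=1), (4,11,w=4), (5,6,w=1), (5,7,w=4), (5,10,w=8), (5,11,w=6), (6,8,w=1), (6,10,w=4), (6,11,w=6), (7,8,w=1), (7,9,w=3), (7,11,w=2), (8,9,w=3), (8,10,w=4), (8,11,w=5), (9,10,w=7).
20 (MST edges: (1,9,w=4), (2,6,w=1), (3,11,w=2), (4,7,w=1), (5,6,w=1), (6,8,w=1), (6,10,w=4), (7,8,w=1), (7,9,w=3), (7,11,w=2); sum of weights 4 + 1 + 2 + 1 + 1 + 1 + 4 + 1 + 3 + 2 = 20)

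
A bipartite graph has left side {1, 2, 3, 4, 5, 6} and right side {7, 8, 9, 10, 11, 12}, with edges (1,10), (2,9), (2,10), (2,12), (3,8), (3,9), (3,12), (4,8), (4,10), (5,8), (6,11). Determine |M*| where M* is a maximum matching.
5 (matching: (1,10), (2,12), (3,9), (4,8), (6,11); upper bound min(|L|,|R|) = min(6,6) = 6)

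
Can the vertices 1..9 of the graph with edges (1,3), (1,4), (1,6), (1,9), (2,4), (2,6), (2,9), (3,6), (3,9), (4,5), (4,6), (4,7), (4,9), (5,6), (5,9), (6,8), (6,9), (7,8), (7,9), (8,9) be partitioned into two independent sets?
No (odd cycle of length 3: 6 -> 1 -> 3 -> 6)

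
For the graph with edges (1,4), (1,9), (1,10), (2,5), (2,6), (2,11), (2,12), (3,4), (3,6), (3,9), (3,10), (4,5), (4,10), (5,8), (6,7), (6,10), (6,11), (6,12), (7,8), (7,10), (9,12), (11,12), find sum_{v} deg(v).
44 (handshake: sum of degrees = 2|E| = 2 x 22 = 44)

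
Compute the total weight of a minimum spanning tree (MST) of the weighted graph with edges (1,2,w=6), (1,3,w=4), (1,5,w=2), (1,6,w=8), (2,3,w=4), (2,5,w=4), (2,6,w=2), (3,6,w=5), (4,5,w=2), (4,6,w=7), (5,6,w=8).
14 (MST edges: (1,3,w=4), (1,5,w=2), (2,5,w=4), (2,6,w=2), (4,5,w=2); sum of weights 4 + 2 + 4 + 2 + 2 = 14)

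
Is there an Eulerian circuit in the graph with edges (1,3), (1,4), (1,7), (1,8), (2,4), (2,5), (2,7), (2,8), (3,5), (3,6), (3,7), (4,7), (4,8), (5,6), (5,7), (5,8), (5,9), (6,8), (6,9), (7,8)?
Yes (the graph is connected and all 9 vertices have even degree)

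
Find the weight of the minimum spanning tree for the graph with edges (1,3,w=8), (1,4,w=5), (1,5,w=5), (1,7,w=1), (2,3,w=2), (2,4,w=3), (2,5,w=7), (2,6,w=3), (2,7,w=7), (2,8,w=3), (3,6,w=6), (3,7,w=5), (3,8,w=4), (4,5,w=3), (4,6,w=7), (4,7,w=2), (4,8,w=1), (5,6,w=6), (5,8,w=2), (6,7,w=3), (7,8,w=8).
14 (MST edges: (1,7,w=1), (2,3,w=2), (2,4,w=3), (2,6,w=3), (4,7,w=2), (4,8,w=1), (5,8,w=2); sum of weights 1 + 2 + 3 + 3 + 2 + 1 + 2 = 14)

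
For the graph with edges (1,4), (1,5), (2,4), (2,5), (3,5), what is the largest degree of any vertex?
3 (attained at vertex 5)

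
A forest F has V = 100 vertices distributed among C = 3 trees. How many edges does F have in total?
97 (Each of the 3 component trees on V_i vertices has V_i - 1 edges; summing gives V - C = 100 - 3 = 97)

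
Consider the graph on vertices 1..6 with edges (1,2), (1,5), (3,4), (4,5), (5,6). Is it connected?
Yes (BFS from 1 visits [1, 2, 5, 4, 6, 3] — all 6 vertices reached)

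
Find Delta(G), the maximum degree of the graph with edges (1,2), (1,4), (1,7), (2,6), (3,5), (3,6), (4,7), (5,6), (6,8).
4 (attained at vertex 6)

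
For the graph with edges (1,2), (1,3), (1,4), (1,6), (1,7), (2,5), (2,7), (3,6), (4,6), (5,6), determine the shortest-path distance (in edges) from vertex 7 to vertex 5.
2 (path: 7 -> 2 -> 5, 2 edges)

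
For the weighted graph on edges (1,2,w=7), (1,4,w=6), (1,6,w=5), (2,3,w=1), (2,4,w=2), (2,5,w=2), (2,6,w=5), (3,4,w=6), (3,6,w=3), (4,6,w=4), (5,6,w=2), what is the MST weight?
12 (MST edges: (1,6,w=5), (2,3,w=1), (2,4,w=2), (2,5,w=2), (5,6,w=2); sum of weights 5 + 1 + 2 + 2 + 2 = 12)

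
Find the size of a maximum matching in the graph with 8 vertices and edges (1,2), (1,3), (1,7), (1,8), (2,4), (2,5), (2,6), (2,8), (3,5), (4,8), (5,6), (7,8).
4 (matching: (1,7), (2,6), (3,5), (4,8); upper bound floor(n/2) = floor(8/2) = 4)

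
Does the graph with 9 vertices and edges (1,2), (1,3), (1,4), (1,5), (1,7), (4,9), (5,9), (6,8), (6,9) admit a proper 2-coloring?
Yes. Partition: {1, 8, 9}, {2, 3, 4, 5, 6, 7}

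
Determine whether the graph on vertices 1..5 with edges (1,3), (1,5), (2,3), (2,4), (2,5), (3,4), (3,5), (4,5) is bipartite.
No (odd cycle of length 3: 5 -> 1 -> 3 -> 5)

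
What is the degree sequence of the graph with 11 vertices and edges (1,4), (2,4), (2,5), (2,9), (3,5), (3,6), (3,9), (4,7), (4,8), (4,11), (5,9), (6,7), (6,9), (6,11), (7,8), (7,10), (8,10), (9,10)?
[5, 5, 4, 4, 3, 3, 3, 3, 3, 2, 1] (degrees: deg(1)=1, deg(2)=3, deg(3)=3, deg(4)=5, deg(5)=3, deg(6)=4, deg(7)=4, deg(8)=3, deg(9)=5, deg(10)=3, deg(11)=2)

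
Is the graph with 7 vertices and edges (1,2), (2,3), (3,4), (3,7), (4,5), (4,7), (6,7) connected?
Yes (BFS from 1 visits [1, 2, 3, 4, 7, 5, 6] — all 7 vertices reached)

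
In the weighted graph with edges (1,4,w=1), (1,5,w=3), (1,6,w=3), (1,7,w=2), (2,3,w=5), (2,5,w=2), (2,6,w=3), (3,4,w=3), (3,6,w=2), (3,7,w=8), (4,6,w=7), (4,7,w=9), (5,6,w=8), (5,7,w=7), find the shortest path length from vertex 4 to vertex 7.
3 (path: 4 -> 1 -> 7; weights 1 + 2 = 3)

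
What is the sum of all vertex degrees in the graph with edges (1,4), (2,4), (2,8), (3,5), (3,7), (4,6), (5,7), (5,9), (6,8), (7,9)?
20 (handshake: sum of degrees = 2|E| = 2 x 10 = 20)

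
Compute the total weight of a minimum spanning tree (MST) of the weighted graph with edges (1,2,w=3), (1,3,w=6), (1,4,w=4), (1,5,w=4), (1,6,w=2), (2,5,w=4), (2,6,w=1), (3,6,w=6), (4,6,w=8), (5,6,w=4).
17 (MST edges: (1,3,w=6), (1,4,w=4), (1,5,w=4), (1,6,w=2), (2,6,w=1); sum of weights 6 + 4 + 4 + 2 + 1 = 17)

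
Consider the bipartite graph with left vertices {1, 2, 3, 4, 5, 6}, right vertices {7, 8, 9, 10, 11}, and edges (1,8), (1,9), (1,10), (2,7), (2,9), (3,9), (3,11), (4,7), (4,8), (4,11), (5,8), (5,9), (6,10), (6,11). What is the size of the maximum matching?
5 (matching: (1,10), (2,9), (3,11), (4,7), (5,8); upper bound min(|L|,|R|) = min(6,5) = 5)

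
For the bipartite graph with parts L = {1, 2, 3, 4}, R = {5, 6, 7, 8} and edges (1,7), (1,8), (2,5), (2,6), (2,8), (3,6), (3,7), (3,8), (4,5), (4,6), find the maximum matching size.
4 (matching: (1,8), (2,6), (3,7), (4,5); upper bound min(|L|,|R|) = min(4,4) = 4)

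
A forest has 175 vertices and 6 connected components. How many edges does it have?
169 (Each of the 6 component trees on V_i vertices has V_i - 1 edges; summing gives V - C = 175 - 6 = 169)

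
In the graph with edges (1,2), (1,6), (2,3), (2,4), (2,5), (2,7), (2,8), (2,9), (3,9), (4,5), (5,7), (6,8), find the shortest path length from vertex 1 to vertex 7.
2 (path: 1 -> 2 -> 7, 2 edges)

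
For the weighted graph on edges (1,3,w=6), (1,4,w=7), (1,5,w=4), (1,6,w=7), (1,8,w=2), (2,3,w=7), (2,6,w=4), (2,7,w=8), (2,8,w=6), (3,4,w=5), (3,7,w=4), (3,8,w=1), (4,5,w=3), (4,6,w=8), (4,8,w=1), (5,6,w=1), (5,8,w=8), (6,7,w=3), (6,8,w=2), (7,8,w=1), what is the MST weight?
12 (MST edges: (1,8,w=2), (2,6,w=4), (3,8,w=1), (4,8,w=1), (5,6,w=1), (6,8,w=2), (7,8,w=1); sum of weights 2 + 4 + 1 + 1 + 1 + 2 + 1 = 12)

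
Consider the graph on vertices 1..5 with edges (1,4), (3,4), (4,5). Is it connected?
No, it has 2 components: {1, 3, 4, 5}, {2}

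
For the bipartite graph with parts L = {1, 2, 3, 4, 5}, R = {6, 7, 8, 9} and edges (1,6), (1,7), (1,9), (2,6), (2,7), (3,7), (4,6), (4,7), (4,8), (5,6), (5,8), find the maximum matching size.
4 (matching: (1,9), (2,7), (4,8), (5,6); upper bound min(|L|,|R|) = min(5,4) = 4)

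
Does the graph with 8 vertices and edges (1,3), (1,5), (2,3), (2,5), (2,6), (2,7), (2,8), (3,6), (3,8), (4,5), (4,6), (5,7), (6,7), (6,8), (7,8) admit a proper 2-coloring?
No (odd cycle of length 5: 2 -> 5 -> 1 -> 3 -> 8 -> 2)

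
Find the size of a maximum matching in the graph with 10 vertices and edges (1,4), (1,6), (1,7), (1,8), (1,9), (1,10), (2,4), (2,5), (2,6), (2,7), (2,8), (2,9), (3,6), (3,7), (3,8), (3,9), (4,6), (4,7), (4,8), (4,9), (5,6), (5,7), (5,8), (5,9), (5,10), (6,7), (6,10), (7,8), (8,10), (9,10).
5 (matching: (1,10), (2,6), (3,9), (4,8), (5,7); upper bound floor(n/2) = floor(10/2) = 5)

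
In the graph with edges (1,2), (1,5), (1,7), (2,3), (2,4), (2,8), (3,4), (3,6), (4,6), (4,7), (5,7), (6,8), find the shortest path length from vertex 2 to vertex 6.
2 (path: 2 -> 4 -> 6, 2 edges)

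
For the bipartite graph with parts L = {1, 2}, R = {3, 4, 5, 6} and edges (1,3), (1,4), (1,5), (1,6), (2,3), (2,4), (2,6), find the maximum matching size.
2 (matching: (1,5), (2,6); upper bound min(|L|,|R|) = min(2,4) = 2)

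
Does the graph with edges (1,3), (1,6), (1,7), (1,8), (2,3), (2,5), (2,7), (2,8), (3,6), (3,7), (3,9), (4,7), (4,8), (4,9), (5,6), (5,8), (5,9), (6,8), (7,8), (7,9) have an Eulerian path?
Yes (the graph is connected and exactly 2 vertices have odd degree: {3, 4}; any Eulerian path must start and end at those)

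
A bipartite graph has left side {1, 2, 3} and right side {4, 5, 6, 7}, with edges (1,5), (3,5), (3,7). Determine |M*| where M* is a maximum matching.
2 (matching: (1,5), (3,7); upper bound min(|L|,|R|) = min(3,4) = 3)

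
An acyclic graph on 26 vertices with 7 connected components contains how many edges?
19 (Each of the 7 component trees on V_i vertices has V_i - 1 edges; summing gives V - C = 26 - 7 = 19)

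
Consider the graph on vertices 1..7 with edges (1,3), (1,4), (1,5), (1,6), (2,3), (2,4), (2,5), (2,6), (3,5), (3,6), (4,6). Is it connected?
No, it has 2 components: {1, 2, 3, 4, 5, 6}, {7}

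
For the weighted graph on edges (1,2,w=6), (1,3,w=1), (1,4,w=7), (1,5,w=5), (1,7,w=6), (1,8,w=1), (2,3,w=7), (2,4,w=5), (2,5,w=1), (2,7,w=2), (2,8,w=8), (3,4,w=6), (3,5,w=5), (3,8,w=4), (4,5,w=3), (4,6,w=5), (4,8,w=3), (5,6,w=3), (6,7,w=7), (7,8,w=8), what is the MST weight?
14 (MST edges: (1,3,w=1), (1,8,w=1), (2,5,w=1), (2,7,w=2), (4,5,w=3), (4,8,w=3), (5,6,w=3); sum of weights 1 + 1 + 1 + 2 + 3 + 3 + 3 = 14)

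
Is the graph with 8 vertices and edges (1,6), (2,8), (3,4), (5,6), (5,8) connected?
No, it has 3 components: {1, 2, 5, 6, 8}, {3, 4}, {7}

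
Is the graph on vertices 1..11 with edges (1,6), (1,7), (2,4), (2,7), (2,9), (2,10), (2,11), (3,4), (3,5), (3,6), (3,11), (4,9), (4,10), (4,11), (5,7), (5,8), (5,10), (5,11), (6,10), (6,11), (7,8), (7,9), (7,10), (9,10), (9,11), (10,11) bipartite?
No (odd cycle of length 5: 10 -> 6 -> 1 -> 7 -> 2 -> 10)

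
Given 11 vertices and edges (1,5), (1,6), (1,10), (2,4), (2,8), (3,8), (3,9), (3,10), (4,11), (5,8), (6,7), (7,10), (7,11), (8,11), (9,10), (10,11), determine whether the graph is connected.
Yes (BFS from 1 visits [1, 5, 6, 10, 8, 7, 3, 9, 11, 2, 4] — all 11 vertices reached)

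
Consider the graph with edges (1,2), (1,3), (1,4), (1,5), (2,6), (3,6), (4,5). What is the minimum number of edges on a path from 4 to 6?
3 (path: 4 -> 1 -> 2 -> 6, 3 edges)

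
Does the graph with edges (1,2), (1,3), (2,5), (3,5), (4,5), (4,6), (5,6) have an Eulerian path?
Yes — and in fact it has an Eulerian circuit (the graph is connected and all 6 vertices have even degree)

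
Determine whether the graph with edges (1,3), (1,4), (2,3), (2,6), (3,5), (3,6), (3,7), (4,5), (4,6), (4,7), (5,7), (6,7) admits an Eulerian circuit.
No (2 vertices have odd degree: {3, 5}; Eulerian circuit requires 0)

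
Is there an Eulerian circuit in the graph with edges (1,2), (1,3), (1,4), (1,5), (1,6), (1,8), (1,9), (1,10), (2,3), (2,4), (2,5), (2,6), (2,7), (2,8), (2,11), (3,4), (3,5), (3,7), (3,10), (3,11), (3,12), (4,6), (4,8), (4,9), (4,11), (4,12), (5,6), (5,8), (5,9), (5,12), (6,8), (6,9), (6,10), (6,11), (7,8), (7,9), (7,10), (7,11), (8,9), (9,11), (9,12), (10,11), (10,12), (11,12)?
No (2 vertices have odd degree: {5, 8}; Eulerian circuit requires 0)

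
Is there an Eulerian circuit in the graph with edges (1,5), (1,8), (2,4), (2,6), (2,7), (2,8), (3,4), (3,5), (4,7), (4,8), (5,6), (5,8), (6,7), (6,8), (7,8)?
Yes (the graph is connected and all 8 vertices have even degree)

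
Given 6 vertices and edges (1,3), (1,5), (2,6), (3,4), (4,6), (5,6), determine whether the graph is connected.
Yes (BFS from 1 visits [1, 3, 5, 4, 6, 2] — all 6 vertices reached)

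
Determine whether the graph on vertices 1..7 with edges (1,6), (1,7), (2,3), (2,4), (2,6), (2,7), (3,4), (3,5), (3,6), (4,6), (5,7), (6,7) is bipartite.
No (odd cycle of length 3: 6 -> 1 -> 7 -> 6)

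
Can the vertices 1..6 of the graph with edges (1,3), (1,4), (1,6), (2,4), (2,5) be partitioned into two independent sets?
Yes. Partition: {1, 2}, {3, 4, 5, 6}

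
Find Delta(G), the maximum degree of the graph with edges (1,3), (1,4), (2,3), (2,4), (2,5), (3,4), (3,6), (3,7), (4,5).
5 (attained at vertex 3)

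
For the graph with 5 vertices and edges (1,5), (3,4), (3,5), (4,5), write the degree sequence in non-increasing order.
[3, 2, 2, 1, 0] (degrees: deg(1)=1, deg(2)=0, deg(3)=2, deg(4)=2, deg(5)=3)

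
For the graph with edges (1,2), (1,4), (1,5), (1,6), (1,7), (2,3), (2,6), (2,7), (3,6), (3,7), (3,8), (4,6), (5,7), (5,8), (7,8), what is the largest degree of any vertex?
5 (attained at vertices 1, 7)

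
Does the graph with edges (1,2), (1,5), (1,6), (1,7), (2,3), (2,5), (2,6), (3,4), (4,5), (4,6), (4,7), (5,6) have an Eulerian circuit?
Yes (the graph is connected and all 7 vertices have even degree)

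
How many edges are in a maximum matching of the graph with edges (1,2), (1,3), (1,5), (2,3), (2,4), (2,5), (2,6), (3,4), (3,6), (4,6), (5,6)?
3 (matching: (1,3), (2,4), (5,6); upper bound floor(n/2) = floor(6/2) = 3)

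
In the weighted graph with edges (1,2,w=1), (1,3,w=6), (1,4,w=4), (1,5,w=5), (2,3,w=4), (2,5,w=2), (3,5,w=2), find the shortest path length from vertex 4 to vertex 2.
5 (path: 4 -> 1 -> 2; weights 4 + 1 = 5)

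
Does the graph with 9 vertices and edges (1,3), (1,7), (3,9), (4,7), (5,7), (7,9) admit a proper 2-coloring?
Yes. Partition: {1, 2, 4, 5, 6, 8, 9}, {3, 7}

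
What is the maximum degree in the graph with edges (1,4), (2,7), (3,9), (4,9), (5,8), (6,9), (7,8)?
3 (attained at vertex 9)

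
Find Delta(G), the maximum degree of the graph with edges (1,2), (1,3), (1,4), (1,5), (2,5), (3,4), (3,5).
4 (attained at vertex 1)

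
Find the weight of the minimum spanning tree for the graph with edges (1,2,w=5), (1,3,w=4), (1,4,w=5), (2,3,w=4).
13 (MST edges: (1,3,w=4), (1,4,w=5), (2,3,w=4); sum of weights 4 + 5 + 4 = 13)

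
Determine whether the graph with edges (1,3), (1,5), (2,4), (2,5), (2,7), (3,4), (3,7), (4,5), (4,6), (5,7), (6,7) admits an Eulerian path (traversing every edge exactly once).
Yes (the graph is connected and exactly 2 vertices have odd degree: {2, 3}; any Eulerian path must start and end at those)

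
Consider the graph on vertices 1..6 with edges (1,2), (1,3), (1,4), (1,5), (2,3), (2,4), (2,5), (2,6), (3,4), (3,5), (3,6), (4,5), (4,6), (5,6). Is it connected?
Yes (BFS from 1 visits [1, 2, 3, 4, 5, 6] — all 6 vertices reached)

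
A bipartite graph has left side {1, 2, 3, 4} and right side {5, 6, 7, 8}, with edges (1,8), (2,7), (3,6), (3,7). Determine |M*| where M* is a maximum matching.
3 (matching: (1,8), (2,7), (3,6); upper bound min(|L|,|R|) = min(4,4) = 4)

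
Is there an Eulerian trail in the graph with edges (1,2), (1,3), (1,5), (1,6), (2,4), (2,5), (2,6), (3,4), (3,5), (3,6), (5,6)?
Yes — and in fact it has an Eulerian circuit (the graph is connected and all 6 vertices have even degree)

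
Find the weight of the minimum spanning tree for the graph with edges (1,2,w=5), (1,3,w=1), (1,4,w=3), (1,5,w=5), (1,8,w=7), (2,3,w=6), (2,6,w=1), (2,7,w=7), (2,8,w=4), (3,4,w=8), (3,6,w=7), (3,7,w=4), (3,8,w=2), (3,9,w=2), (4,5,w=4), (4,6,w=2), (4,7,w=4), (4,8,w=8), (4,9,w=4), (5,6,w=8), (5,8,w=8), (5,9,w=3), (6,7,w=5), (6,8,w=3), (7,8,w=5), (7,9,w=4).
18 (MST edges: (1,3,w=1), (1,4,w=3), (2,6,w=1), (3,7,w=4), (3,8,w=2), (3,9,w=2), (4,6,w=2), (5,9,w=3); sum of weights 1 + 3 + 1 + 4 + 2 + 2 + 2 + 3 = 18)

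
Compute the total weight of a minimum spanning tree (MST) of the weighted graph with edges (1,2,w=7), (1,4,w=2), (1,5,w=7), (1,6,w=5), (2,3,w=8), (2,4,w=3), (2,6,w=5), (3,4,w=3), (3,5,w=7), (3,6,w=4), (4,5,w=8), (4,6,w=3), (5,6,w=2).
13 (MST edges: (1,4,w=2), (2,4,w=3), (3,4,w=3), (4,6,w=3), (5,6,w=2); sum of weights 2 + 3 + 3 + 3 + 2 = 13)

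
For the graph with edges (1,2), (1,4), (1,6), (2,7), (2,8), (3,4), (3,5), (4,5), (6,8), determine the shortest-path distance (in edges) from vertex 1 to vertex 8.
2 (path: 1 -> 2 -> 8, 2 edges)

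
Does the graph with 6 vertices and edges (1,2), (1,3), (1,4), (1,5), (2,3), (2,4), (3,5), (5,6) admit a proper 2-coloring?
No (odd cycle of length 3: 5 -> 1 -> 3 -> 5)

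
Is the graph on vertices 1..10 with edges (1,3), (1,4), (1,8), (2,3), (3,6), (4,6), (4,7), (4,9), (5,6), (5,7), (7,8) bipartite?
Yes. Partition: {1, 2, 6, 7, 9, 10}, {3, 4, 5, 8}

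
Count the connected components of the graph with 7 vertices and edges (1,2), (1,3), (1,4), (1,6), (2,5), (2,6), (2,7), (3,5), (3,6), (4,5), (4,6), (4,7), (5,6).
1 (components: {1, 2, 3, 4, 5, 6, 7})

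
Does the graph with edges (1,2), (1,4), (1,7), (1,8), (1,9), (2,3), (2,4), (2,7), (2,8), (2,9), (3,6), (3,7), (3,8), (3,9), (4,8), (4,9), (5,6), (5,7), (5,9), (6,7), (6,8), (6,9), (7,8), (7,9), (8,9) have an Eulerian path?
No (6 vertices have odd degree: {1, 3, 5, 6, 7, 8}; Eulerian path requires 0 or 2)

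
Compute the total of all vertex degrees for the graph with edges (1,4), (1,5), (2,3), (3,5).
8 (handshake: sum of degrees = 2|E| = 2 x 4 = 8)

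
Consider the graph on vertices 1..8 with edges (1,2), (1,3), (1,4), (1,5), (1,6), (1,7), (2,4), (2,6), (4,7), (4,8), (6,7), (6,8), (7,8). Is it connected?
Yes (BFS from 1 visits [1, 2, 3, 4, 5, 6, 7, 8] — all 8 vertices reached)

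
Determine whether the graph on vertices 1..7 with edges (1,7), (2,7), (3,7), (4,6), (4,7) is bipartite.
Yes. Partition: {1, 2, 3, 4, 5}, {6, 7}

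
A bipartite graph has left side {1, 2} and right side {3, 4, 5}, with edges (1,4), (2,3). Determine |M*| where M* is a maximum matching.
2 (matching: (1,4), (2,3); upper bound min(|L|,|R|) = min(2,3) = 2)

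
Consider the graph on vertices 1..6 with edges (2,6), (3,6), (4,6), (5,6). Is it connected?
No, it has 2 components: {1}, {2, 3, 4, 5, 6}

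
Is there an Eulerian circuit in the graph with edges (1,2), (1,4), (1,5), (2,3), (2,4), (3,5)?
No (2 vertices have odd degree: {1, 2}; Eulerian circuit requires 0)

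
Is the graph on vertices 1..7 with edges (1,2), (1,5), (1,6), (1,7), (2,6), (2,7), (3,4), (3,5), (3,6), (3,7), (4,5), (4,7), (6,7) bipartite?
No (odd cycle of length 3: 2 -> 1 -> 6 -> 2)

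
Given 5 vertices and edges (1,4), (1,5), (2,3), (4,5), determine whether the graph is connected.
No, it has 2 components: {1, 4, 5}, {2, 3}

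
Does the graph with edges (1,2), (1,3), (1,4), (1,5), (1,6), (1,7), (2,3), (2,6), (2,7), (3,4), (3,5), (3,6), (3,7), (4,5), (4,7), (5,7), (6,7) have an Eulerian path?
Yes — and in fact it has an Eulerian circuit (the graph is connected and all 7 vertices have even degree)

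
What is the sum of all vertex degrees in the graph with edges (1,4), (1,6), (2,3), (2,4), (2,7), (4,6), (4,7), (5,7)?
16 (handshake: sum of degrees = 2|E| = 2 x 8 = 16)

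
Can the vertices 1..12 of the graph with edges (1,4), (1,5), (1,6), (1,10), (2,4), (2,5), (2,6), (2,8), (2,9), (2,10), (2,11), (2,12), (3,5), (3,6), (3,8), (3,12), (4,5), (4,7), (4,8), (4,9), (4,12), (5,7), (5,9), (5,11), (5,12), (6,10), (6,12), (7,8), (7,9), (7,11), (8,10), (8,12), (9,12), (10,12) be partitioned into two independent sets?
No (odd cycle of length 3: 4 -> 1 -> 5 -> 4)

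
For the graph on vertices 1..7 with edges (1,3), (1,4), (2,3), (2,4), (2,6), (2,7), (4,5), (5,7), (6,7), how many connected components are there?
1 (components: {1, 2, 3, 4, 5, 6, 7})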